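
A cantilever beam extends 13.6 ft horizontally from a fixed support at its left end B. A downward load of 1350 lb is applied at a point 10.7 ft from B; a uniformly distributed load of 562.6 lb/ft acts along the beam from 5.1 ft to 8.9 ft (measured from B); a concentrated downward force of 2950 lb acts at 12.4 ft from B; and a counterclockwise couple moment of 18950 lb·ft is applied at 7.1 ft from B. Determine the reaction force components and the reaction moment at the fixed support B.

Resultant of the distributed load: 562.6 × 3.8 = 2137.88 lb at 7 ft from B.
ΣF_x = 0: B_x = 0.
ΣF_y = 0: B_y − 1350 − 562.6·3.8 − 2950 = 0 → B_y = 6438 lb.
ΣM about B: M_B − 1350·10.7 − (562.6·3.8)·7 − 2950·12.4 + 18950 = 0 → M_B = 47040 lb·ft.

B_x = 0, B_y = 6438 lb, M_B = 47040 lb·ft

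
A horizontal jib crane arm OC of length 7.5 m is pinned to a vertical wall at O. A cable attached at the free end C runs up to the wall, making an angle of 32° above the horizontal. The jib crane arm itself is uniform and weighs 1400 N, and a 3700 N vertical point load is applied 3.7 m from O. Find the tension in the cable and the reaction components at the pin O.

T = 4766 N, O_x = 4041 N, O_y = 2575 N

ΣM about O: T·sin32°·7.5 − 1400·3.75 − 3700·3.7 = 0 → T = 18940/(7.5·0.529919) = 4765.51 ≈ 4766 N.
ΣF_x = 0: O_x − T·cos32° = 0 → O_x = 4765.51 × 0.848048 = 4041 N.
ΣF_y = 0: O_y + T·sin32° − 1400 − 3700 = 0 → O_y = 5100 − 4765.51 × 0.529919 = 2575 N.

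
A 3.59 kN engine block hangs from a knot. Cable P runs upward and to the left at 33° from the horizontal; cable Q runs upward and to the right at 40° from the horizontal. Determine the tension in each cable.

ΣF_x = 0: −T_P·cos33° + T_Q·cos40° = 0 → T_Q = 1.09481·T_P.
ΣF_y = 0: T_P·sin33° + T_Q·sin40° = 3.59.
Substitute: T_P·(0.544639 + 1.09481·0.642788) = 3.59 → T_P = 2.87575 ≈ 2.876 kN.
Then T_Q = 1.09481 × 2.87575 = 3.148 kN.

T_P = 2.876 kN, T_Q = 3.148 kN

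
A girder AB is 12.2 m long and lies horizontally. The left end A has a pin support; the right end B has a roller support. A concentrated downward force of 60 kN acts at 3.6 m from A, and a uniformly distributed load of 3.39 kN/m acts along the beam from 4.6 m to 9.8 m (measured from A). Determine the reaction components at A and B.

A_x = 0, A_y = 49.52 kN, B_y = 28.11 kN

Resultant of the distributed load: 3.39 × 5.2 = 17.628 kN at 7.2 m from A.
Taking moments about A: B_y·12.2 − 60·3.6 − (3.39·5.2)·7.2 = 0 → B_y = 342.9216/12.2 = 28.1083 ≈ 28.11 kN.
ΣF_y = 0: A_y + 28.1083 − 60 − 3.39·5.2 = 0 → A_y = 49.52 kN.
ΣF_x = 0: no horizontal applied forces, so A_x = 0.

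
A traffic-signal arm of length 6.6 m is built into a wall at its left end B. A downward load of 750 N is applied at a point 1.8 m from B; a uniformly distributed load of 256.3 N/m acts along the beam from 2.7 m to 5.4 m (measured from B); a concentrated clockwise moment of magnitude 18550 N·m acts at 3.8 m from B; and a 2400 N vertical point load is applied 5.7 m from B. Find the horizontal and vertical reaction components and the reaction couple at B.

Resultant of the distributed load: 256.3 × 2.7 = 692.01 N at 4.05 m from B.
ΣF_x = 0: B_x = 0.
ΣF_y = 0: B_y − 750 − 256.3·2.7 − 2400 = 0 → B_y = 3842 N.
ΣM about B: M_B − 750·1.8 − (256.3·2.7)·4.05 − 18550 − 2400·5.7 = 0 → M_B = 36380 N·m.

B_x = 0, B_y = 3842 N, M_B = 36380 N·m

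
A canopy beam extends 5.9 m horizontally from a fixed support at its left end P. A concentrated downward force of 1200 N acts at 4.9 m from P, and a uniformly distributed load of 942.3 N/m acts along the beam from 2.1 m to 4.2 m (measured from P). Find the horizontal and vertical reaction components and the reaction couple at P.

P_x = 0, P_y = 3179 N, M_P = 12110 N·m

Resultant of the distributed load: 942.3 × 2.1 = 1978.83 N at 3.15 m from P.
ΣF_x = 0: P_x = 0.
ΣF_y = 0: P_y − 1200 − 942.3·2.1 = 0 → P_y = 3179 N.
ΣM about P: M_P − 1200·4.9 − (942.3·2.1)·3.15 = 0 → M_P = 12110 N·m.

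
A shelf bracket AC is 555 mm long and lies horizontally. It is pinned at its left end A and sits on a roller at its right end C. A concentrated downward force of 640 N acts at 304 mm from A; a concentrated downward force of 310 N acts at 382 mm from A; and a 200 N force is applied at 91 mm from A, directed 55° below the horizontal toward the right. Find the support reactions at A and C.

A_x = -114.7 N, A_y = 523.0 N, C_y = 590.8 N

Moments about A: C_y·555 − 640·304 − 310·382 − 200·sin55°·91 = 0 → C_y = 327889/555 = 590.791 ≈ 590.8 N.
ΣF_y = 0: A_y + 590.791 − 640 − 310 − 200·sin55° = 0 → A_y = 523.0 N.
ΣF_x = 0: A_x + 200·cos55° = 0 → A_x = -114.7 N.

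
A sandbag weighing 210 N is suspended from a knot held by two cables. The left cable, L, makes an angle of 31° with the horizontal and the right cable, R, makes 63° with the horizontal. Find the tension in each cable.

T_L = 95.57 N, T_R = 180.4 N

ΣF_x = 0: −T_L·cos31° + T_R·cos63° = 0 → T_R = 1.88807·T_L.
ΣF_y = 0: T_L·sin31° + T_R·sin63° = 210.
Substitute: T_L·(0.515038 + 1.88807·0.891007) = 210 → T_L = 95.5709 ≈ 95.57 N.
Then T_R = 1.88807 × 95.5709 = 180.4 N.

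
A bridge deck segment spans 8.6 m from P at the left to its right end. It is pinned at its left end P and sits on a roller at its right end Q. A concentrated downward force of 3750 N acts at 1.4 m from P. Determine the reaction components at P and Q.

Taking moments about P: Q_y·8.6 − 3750·1.4 = 0 → Q_y = 5250/8.6 = 610.465 ≈ 610.5 N.
ΣF_y = 0: P_y + 610.465 − 3750 = 0 → P_y = 3140 N.
ΣF_x = 0: no horizontal applied forces, so P_x = 0.

P_x = 0, P_y = 3140 N, Q_y = 610.5 N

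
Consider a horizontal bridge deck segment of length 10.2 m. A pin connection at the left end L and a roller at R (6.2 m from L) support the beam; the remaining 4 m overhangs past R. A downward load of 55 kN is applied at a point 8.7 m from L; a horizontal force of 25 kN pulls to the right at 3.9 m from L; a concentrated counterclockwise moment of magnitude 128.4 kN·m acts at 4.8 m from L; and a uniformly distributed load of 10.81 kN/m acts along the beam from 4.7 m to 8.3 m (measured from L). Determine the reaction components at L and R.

L_x = -25.00 kN, L_y = -3.351 kN, R_y = 97.27 kN

Resultant of the distributed load: 10.81 × 3.6 = 38.916 kN at 6.5 m from L.
ΣM about L: R_y·6.2 − 55·8.7 + 128.4 − (10.81·3.6)·6.5 = 0 → R_y = 603.054/6.2 = 97.2668 ≈ 97.27 kN.
ΣF_y = 0: L_y + 97.2668 − 55 − 10.81·3.6 = 0 → L_y = -3.351 kN.
ΣF_x = 0: L_x + 25 = 0 → L_x = -25.00 kN.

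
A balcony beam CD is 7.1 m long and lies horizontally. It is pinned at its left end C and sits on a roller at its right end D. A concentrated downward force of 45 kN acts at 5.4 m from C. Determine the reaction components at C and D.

C_x = 0, C_y = 10.77 kN, D_y = 34.23 kN

Taking moments about C: D_y·7.1 − 45·5.4 = 0 → D_y = 243/7.1 = 34.2254 ≈ 34.23 kN.
ΣF_y = 0: C_y + 34.2254 − 45 = 0 → C_y = 10.77 kN.
ΣF_x = 0: no horizontal applied forces, so C_x = 0.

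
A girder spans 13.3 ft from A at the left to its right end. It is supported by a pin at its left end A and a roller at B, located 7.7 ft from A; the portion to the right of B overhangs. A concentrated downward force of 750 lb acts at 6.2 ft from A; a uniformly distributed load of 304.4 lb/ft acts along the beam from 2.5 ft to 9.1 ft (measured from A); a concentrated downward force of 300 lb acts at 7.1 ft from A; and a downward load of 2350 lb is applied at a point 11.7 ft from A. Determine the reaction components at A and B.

Resultant of the distributed load: 304.4 × 6.6 = 2009.04 lb at 5.8 ft from A.
ΣM about A: B_y·7.7 − 750·6.2 − (304.4·6.6)·5.8 − 300·7.1 − 2350·11.7 = 0 → B_y = 45927.432/7.7 = 5964.6 ≈ 5965 lb.
ΣF_y = 0: A_y + 5964.6 − 750 − 304.4·6.6 − 300 − 2350 = 0 → A_y = -555.6 lb.
ΣF_x = 0: no horizontal applied forces, so A_x = 0.

A_x = 0, A_y = -555.6 lb, B_y = 5965 lb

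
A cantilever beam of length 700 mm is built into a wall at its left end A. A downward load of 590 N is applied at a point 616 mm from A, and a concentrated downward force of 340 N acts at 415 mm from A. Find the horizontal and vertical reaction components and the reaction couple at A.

A_x = 0, A_y = 930.0 N, M_A = 504500 N·mm

ΣF_x = 0: A_x = 0.
ΣF_y = 0: A_y − 590 − 340 = 0 → A_y = 930.0 N.
ΣM about A: M_A − 590·616 − 340·415 = 0 → M_A = 504500 N·mm.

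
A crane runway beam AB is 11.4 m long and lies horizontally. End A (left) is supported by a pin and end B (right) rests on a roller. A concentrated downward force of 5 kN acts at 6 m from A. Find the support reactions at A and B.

Moments about A: B_y·11.4 − 5·6 = 0 → B_y = 30/11.4 = 2.63158 ≈ 2.632 kN.
ΣF_y = 0: A_y + 2.63158 − 5 = 0 → A_y = 2.368 kN.
ΣF_x = 0: no horizontal applied forces, so A_x = 0.

A_x = 0, A_y = 2.368 kN, B_y = 2.632 kN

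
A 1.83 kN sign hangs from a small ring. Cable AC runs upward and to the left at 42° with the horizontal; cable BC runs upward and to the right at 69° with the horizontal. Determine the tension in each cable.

ΣF_x = 0: −T_AC·cos42° + T_BC·cos69° = 0 → T_BC = 2.07369·T_AC.
ΣF_y = 0: T_AC·sin42° + T_BC·sin69° = 1.83.
Substitute: T_AC·(0.669131 + 2.07369·0.93358) = 1.83 → T_AC = 0.702472 ≈ 0.7025 kN.
Then T_BC = 2.07369 × 0.702472 = 1.457 kN.

T_AC = 0.7025 kN, T_BC = 1.457 kN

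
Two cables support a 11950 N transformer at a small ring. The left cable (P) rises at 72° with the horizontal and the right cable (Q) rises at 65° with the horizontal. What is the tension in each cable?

ΣF_x = 0: −T_P·cos72° + T_Q·cos65° = 0 → T_Q = 0.731197·T_P.
ΣF_y = 0: T_P·sin72° + T_Q·sin65° = 11950.
Substitute: T_P·(0.951057 + 0.731197·0.906308) = 11950 → T_P = 7405.13 ≈ 7405 N.
Then T_Q = 0.731197 × 7405.13 = 5415 N.

T_P = 7405 N, T_Q = 5415 N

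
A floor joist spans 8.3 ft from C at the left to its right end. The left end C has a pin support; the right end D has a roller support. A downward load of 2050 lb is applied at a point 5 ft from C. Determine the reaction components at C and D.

Moments about C: D_y·8.3 − 2050·5 = 0 → D_y = 10250/8.3 = 1234.94 ≈ 1235 lb.
ΣF_y = 0: C_y + 1234.94 − 2050 = 0 → C_y = 815.1 lb.
ΣF_x = 0: no horizontal applied forces, so C_x = 0.

C_x = 0, C_y = 815.1 lb, D_y = 1235 lb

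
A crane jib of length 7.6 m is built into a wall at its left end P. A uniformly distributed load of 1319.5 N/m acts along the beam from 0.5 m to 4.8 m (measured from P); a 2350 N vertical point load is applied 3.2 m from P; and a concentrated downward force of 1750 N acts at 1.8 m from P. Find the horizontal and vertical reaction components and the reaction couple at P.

Resultant of the distributed load: 1319.5 × 4.3 = 5673.85 N at 2.65 m from P.
ΣF_x = 0: P_x = 0.
ΣF_y = 0: P_y − 1319.5·4.3 − 2350 − 1750 = 0 → P_y = 9774 N.
ΣM about P: M_P − (1319.5·4.3)·2.65 − 2350·3.2 − 1750·1.8 = 0 → M_P = 25710 N·m.

P_x = 0, P_y = 9774 N, M_P = 25710 N·m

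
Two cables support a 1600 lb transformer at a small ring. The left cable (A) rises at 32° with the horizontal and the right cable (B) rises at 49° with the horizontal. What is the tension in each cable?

ΣF_x = 0: −T_A·cos32° + T_B·cos49° = 0 → T_B = 1.29264·T_A.
ΣF_y = 0: T_A·sin32° + T_B·sin49° = 1600.
Substitute: T_A·(0.529919 + 1.29264·0.75471) = 1600 → T_A = 1062.78 ≈ 1063 lb.
Then T_B = 1.29264 × 1062.78 = 1374 lb.

T_A = 1063 lb, T_B = 1374 lb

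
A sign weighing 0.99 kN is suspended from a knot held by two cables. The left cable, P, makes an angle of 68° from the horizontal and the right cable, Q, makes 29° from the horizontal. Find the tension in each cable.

ΣF_x = 0: −T_P·cos68° + T_Q·cos29° = 0 → T_Q = 0.428308·T_P.
ΣF_y = 0: T_P·sin68° + T_Q·sin29° = 0.99.
Substitute: T_P·(0.927184 + 0.428308·0.48481) = 0.99 → T_P = 0.872376 ≈ 0.8724 kN.
Then T_Q = 0.428308 × 0.872376 = 0.3736 kN.

T_P = 0.8724 kN, T_Q = 0.3736 kN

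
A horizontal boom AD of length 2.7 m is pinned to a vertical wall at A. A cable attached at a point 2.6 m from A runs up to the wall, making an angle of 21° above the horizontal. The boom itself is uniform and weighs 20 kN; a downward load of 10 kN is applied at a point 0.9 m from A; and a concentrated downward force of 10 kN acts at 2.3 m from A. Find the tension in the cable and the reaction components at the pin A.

T = 63.32 kN, A_x = 59.12 kN, A_y = 17.31 kN

ΣM about A: T·sin21°·2.6 − 20·1.35 − 10·0.9 − 10·2.3 = 0 → T = 59/(2.6·0.358368) = 63.3212 ≈ 63.32 kN.
ΣF_x = 0: A_x − T·cos21° = 0 → A_x = 63.3212 × 0.93358 = 59.12 kN.
ΣF_y = 0: A_y + T·sin21° − 20 − 10 − 10 = 0 → A_y = 40 − 63.3212 × 0.358368 = 17.31 kN.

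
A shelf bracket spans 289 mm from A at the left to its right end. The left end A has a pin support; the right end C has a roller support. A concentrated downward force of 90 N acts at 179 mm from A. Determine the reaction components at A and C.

A_x = 0, A_y = 34.26 N, C_y = 55.74 N

Moments about A: C_y·289 − 90·179 = 0 → C_y = 16110/289 = 55.7439 ≈ 55.74 N.
ΣF_y = 0: A_y + 55.7439 − 90 = 0 → A_y = 34.26 N.
ΣF_x = 0: no horizontal applied forces, so A_x = 0.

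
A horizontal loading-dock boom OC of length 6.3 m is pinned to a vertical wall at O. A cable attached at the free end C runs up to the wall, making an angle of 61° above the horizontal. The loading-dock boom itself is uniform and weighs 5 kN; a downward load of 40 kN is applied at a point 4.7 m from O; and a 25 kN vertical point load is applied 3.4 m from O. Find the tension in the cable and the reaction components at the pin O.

ΣM about O: T·sin61°·6.3 − 5·3.15 − 40·4.7 − 25·3.4 = 0 → T = 288.75/(6.3·0.87462) = 52.4037 ≈ 52.40 kN.
ΣF_x = 0: O_x − T·cos61° = 0 → O_x = 52.4037 × 0.48481 = 25.41 kN.
ΣF_y = 0: O_y + T·sin61° − 5 − 40 − 25 = 0 → O_y = 70 − 52.4037 × 0.87462 = 24.17 kN.

T = 52.40 kN, O_x = 25.41 kN, O_y = 24.17 kN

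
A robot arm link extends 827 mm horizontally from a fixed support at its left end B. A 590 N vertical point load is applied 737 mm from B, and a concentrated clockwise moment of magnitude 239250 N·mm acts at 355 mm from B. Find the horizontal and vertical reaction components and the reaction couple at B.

B_x = 0, B_y = 590.0 N, M_B = 674100 N·mm

ΣF_x = 0: B_x = 0.
ΣF_y = 0: B_y − 590 = 0 → B_y = 590.0 N.
ΣM about B: M_B − 590·737 − 239250 = 0 → M_B = 674100 N·mm.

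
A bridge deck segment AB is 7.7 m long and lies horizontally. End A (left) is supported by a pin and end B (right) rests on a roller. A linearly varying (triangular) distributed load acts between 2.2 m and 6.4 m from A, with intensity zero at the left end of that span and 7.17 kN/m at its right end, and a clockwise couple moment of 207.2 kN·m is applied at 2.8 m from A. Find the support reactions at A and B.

Resultant of the triangular load: ½ × 7.17 × 4.2 = 15.057 kN, acting at 5 m from A (one-third of the span from the peak).
ΣM about A: B_y·7.7 − (½·7.17·4.2)·5 − 207.2 = 0 → B_y = 282.485/7.7 = 36.6864 ≈ 36.69 kN.
ΣF_y = 0: A_y + 36.6864 − ½·7.17·4.2 = 0 → A_y = -21.63 kN.
ΣF_x = 0: no horizontal applied forces, so A_x = 0.

A_x = 0, A_y = -21.63 kN, B_y = 36.69 kN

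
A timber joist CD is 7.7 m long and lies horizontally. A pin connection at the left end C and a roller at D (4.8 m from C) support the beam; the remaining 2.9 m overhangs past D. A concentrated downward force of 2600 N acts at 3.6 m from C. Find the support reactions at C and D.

C_x = 0, C_y = 650.0 N, D_y = 1950 N

Moments about C: D_y·4.8 − 2600·3.6 = 0 → D_y = 9360/4.8 = 1950 N.
ΣF_y = 0: C_y + 1950 − 2600 = 0 → C_y = 650.0 N.
ΣF_x = 0: no horizontal applied forces, so C_x = 0.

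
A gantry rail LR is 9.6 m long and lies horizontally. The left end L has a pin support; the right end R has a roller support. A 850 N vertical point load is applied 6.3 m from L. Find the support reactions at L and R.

L_x = 0, L_y = 292.2 N, R_y = 557.8 N

ΣM about L: R_y·9.6 − 850·6.3 = 0 → R_y = 5355/9.6 = 557.812 ≈ 557.8 N.
ΣF_y = 0: L_y + 557.812 − 850 = 0 → L_y = 292.2 N.
ΣF_x = 0: no horizontal applied forces, so L_x = 0.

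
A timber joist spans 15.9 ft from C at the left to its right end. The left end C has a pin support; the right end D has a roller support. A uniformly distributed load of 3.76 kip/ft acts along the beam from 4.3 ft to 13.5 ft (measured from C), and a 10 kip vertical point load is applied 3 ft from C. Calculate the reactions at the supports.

C_x = 0, C_y = 23.34 kip, D_y = 21.25 kip

Resultant of the distributed load: 3.76 × 9.2 = 34.592 kip at 8.9 ft from C.
ΣM about C: D_y·15.9 − (3.76·9.2)·8.9 − 10·3 = 0 → D_y = 337.8688/15.9 = 21.2496 ≈ 21.25 kip.
ΣF_y = 0: C_y + 21.2496 − 3.76·9.2 − 10 = 0 → C_y = 23.34 kip.
ΣF_x = 0: no horizontal applied forces, so C_x = 0.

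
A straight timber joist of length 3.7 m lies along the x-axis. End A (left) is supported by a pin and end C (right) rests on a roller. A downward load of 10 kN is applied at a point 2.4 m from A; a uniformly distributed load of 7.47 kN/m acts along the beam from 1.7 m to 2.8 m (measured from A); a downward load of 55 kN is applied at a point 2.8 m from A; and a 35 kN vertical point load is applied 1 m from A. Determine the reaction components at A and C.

Resultant of the distributed load: 7.47 × 1.1 = 8.217 kN at 2.25 m from A.
Taking moments about A: C_y·3.7 − 10·2.4 − (7.47·1.1)·2.25 − 55·2.8 − 35·1 = 0 → C_y = 231.48825/3.7 = 62.5644 ≈ 62.56 kN.
ΣF_y = 0: A_y + 62.5644 − 10 − 7.47·1.1 − 55 − 35 = 0 → A_y = 45.65 kN.
ΣF_x = 0: no horizontal applied forces, so A_x = 0.

A_x = 0, A_y = 45.65 kN, C_y = 62.56 kN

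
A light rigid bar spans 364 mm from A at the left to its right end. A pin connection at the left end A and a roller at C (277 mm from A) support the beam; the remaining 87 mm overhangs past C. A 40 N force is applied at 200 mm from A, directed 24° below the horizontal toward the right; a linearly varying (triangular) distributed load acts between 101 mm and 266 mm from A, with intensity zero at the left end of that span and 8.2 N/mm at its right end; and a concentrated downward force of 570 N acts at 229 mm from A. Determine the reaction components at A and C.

A_x = -36.54 N, A_y = 264.5 N, C_y = 998.3 N

Resultant of the triangular load: ½ × 8.2 × 165 = 676.5 N, acting at 211 mm from A (one-third of the span from the peak).
Moments about A: C_y·277 − 40·sin24°·200 − (½·8.2·165)·211 − 570·229 = 0 → C_y = 276525/277 = 998.285 ≈ 998.3 N.
ΣF_y = 0: A_y + 998.285 − 40·sin24° − ½·8.2·165 − 570 = 0 → A_y = 264.5 N.
ΣF_x = 0: A_x + 40·cos24° = 0 → A_x = -36.54 N.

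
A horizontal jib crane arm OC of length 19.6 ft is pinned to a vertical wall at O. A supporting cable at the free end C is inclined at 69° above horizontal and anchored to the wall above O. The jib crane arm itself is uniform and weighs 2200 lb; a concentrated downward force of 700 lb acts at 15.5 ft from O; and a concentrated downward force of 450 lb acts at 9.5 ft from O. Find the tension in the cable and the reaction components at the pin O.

ΣM about O: T·sin69°·19.6 − 2200·9.8 − 700·15.5 − 450·9.5 = 0 → T = 36685/(19.6·0.93358) = 2004.85 ≈ 2005 lb.
ΣF_x = 0: O_x − T·cos69° = 0 → O_x = 2004.85 × 0.358368 = 718.5 lb.
ΣF_y = 0: O_y + T·sin69° − 2200 − 700 − 450 = 0 → O_y = 3350 − 2004.85 × 0.93358 = 1478 lb.

T = 2005 lb, O_x = 718.5 lb, O_y = 1478 lb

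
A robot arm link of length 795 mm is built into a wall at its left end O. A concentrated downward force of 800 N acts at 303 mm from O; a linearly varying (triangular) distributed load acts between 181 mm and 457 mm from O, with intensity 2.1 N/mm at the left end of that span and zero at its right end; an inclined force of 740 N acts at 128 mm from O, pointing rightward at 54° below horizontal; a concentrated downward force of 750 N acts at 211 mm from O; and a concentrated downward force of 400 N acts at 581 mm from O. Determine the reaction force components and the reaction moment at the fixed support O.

Resultant of the triangular load: ½ × 2.1 × 276 = 289.8 N, acting at 273 mm from O (one-third of the span from the peak).
ΣF_x = 0: O_x + 740·cos54° = 0 → O_x = -435.0 N.
ΣF_y = 0: O_y − 800 − ½·2.1·276 − 740·sin54° − 750 − 400 = 0 → O_y = 2838 N.
ΣM about O: M_O − 800·303 − (½·2.1·276)·273 − 740·sin54°·128 − 750·211 − 400·581 = 0 → M_O = 788800 N·mm.

O_x = -435.0 N, O_y = 2838 N, M_O = 788800 N·mm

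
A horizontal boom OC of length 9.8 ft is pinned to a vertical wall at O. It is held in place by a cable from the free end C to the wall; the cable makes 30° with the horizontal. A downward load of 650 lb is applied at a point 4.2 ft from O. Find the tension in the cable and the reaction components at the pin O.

T = 557.1 lb, O_x = 482.5 lb, O_y = 371.4 lb

ΣM about O: T·sin30°·9.8 − 650·4.2 = 0 → T = 2730/(9.8·0.5) = 557.143 ≈ 557.1 lb.
ΣF_x = 0: O_x − T·cos30° = 0 → O_x = 557.143 × 0.866025 = 482.5 lb.
ΣF_y = 0: O_y + T·sin30° − 650 = 0 → O_y = 650 − 557.143 × 0.5 = 371.4 lb.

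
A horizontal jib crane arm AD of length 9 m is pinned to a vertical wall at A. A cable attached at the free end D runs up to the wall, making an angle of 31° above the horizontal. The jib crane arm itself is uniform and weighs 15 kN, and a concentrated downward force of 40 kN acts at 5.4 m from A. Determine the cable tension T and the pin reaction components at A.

T = 61.16 kN, A_x = 52.42 kN, A_y = 23.50 kN

ΣM about A: T·sin31°·9 − 15·4.5 − 40·5.4 = 0 → T = 283.5/(9·0.515038) = 61.1605 ≈ 61.16 kN.
ΣF_x = 0: A_x − T·cos31° = 0 → A_x = 61.1605 × 0.857167 = 52.42 kN.
ΣF_y = 0: A_y + T·sin31° − 15 − 40 = 0 → A_y = 55 − 61.1605 × 0.515038 = 23.50 kN.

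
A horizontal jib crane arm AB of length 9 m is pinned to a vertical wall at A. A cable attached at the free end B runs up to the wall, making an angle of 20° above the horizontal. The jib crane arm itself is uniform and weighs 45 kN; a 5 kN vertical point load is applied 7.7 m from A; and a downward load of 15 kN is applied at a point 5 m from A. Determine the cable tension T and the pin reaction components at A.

ΣM about A: T·sin20°·9 − 45·4.5 − 5·7.7 − 15·5 = 0 → T = 316/(9·0.34202) = 102.658 ≈ 102.7 kN.
ΣF_x = 0: A_x − T·cos20° = 0 → A_x = 102.658 × 0.939693 = 96.47 kN.
ΣF_y = 0: A_y + T·sin20° − 45 − 5 − 15 = 0 → A_y = 65 − 102.658 × 0.34202 = 29.89 kN.

T = 102.7 kN, A_x = 96.47 kN, A_y = 29.89 kN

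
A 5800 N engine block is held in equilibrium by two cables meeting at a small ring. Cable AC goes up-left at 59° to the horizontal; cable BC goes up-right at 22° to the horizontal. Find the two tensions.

ΣF_x = 0: −T_AC·cos59° + T_BC·cos22° = 0 → T_BC = 0.555486·T_AC.
ΣF_y = 0: T_AC·sin59° + T_BC·sin22° = 5800.
Substitute: T_AC·(0.857167 + 0.555486·0.374607) = 5800 → T_AC = 5444.7 ≈ 5445 N.
Then T_BC = 0.555486 × 5444.7 = 3024 N.

T_AC = 5445 N, T_BC = 3024 N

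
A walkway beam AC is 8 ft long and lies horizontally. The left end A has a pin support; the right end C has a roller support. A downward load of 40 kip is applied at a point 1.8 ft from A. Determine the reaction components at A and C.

A_x = 0, A_y = 31.00 kip, C_y = 9.000 kip

Moments about A: C_y·8 − 40·1.8 = 0 → C_y = 72/8 = 9.000 kip.
ΣF_y = 0: A_y + 9 − 40 = 0 → A_y = 31.00 kip.
ΣF_x = 0: no horizontal applied forces, so A_x = 0.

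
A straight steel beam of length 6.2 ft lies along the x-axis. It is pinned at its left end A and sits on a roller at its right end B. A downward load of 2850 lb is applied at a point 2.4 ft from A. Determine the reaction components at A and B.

ΣM about A: B_y·6.2 − 2850·2.4 = 0 → B_y = 6840/6.2 = 1103.23 ≈ 1103 lb.
ΣF_y = 0: A_y + 1103.23 − 2850 = 0 → A_y = 1747 lb.
ΣF_x = 0: no horizontal applied forces, so A_x = 0.

A_x = 0, A_y = 1747 lb, B_y = 1103 lb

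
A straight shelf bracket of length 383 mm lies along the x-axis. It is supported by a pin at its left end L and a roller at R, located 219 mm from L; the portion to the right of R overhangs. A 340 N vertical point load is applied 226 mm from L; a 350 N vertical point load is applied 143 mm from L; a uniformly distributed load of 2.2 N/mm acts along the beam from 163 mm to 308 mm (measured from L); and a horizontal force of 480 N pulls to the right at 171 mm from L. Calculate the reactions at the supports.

L_x = -480.0 N, L_y = 86.56 N, R_y = 922.4 N

Resultant of the distributed load: 2.2 × 145 = 319 N at 235.5 mm from L.
Taking moments about L: R_y·219 − 340·226 − 350·143 − (2.2·145)·235.5 = 0 → R_y = 202014.5/219 = 922.441 ≈ 922.4 N.
ΣF_y = 0: L_y + 922.441 − 340 − 350 − 2.2·145 = 0 → L_y = 86.56 N.
ΣF_x = 0: L_x + 480 = 0 → L_x = -480.0 N.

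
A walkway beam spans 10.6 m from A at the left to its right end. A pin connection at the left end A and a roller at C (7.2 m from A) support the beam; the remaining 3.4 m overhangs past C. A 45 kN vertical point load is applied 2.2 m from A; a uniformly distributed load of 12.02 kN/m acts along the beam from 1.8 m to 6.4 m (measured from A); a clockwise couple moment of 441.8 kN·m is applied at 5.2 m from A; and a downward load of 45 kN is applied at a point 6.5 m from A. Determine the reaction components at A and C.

A_x = 0, A_y = -1.930 kN, C_y = 147.2 kN

Resultant of the distributed load: 12.02 × 4.6 = 55.292 kN at 4.1 m from A.
Taking moments about A: C_y·7.2 − 45·2.2 − (12.02·4.6)·4.1 − 441.8 − 45·6.5 = 0 → C_y = 1059.9972/7.2 = 147.222 ≈ 147.2 kN.
ΣF_y = 0: A_y + 147.222 − 45 − 12.02·4.6 − 45 = 0 → A_y = -1.930 kN.
ΣF_x = 0: no horizontal applied forces, so A_x = 0.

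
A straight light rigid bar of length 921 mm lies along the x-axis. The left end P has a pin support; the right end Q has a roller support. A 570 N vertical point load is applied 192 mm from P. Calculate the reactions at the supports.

Taking moments about P: Q_y·921 − 570·192 = 0 → Q_y = 109440/921 = 118.827 ≈ 118.8 N.
ΣF_y = 0: P_y + 118.827 − 570 = 0 → P_y = 451.2 N.
ΣF_x = 0: no horizontal applied forces, so P_x = 0.

P_x = 0, P_y = 451.2 N, Q_y = 118.8 N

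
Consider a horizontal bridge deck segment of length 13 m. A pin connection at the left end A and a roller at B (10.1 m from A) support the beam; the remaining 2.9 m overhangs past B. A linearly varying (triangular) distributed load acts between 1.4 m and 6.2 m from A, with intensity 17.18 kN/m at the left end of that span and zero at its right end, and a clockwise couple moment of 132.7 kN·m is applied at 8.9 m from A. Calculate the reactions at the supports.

A_x = 0, A_y = 15.85 kN, B_y = 25.39 kN

Resultant of the triangular load: ½ × 17.18 × 4.8 = 41.232 kN, acting at 3 m from A (one-third of the span from the peak).
Moments about A: B_y·10.1 − (½·17.18·4.8)·3 − 132.7 = 0 → B_y = 256.396/10.1 = 25.3857 ≈ 25.39 kN.
ΣF_y = 0: A_y + 25.3857 − ½·17.18·4.8 = 0 → A_y = 15.85 kN.
ΣF_x = 0: no horizontal applied forces, so A_x = 0.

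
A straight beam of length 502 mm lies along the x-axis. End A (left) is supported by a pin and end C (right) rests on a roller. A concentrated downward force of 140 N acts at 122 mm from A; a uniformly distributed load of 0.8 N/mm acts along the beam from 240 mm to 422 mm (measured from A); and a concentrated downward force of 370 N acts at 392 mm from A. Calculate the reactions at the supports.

Resultant of the distributed load: 0.8 × 182 = 145.6 N at 331 mm from A.
ΣM about A: C_y·502 − 140·122 − (0.8·182)·331 − 370·392 = 0 → C_y = 210313.6/502 = 418.951 ≈ 419.0 N.
ΣF_y = 0: A_y + 418.951 − 140 − 0.8·182 − 370 = 0 → A_y = 236.6 N.
ΣF_x = 0: no horizontal applied forces, so A_x = 0.

A_x = 0, A_y = 236.6 N, C_y = 419.0 N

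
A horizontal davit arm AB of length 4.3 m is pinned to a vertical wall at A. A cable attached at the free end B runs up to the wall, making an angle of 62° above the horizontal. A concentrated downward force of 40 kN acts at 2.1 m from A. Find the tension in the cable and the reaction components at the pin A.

T = 22.12 kN, A_x = 10.39 kN, A_y = 20.47 kN

ΣM about A: T·sin62°·4.3 − 40·2.1 = 0 → T = 84/(4.3·0.882948) = 22.1246 ≈ 22.12 kN.
ΣF_x = 0: A_x − T·cos62° = 0 → A_x = 22.1246 × 0.469472 = 10.39 kN.
ΣF_y = 0: A_y + T·sin62° − 40 = 0 → A_y = 40 − 22.1246 × 0.882948 = 20.47 kN.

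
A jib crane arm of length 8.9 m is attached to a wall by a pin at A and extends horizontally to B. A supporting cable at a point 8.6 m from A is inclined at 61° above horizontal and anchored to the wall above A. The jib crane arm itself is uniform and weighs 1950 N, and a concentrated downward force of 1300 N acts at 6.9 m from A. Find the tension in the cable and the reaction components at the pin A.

T = 2346 N, A_x = 1137 N, A_y = 1198 N

ΣM about A: T·sin61°·8.6 − 1950·4.45 − 1300·6.9 = 0 → T = 17647.5/(8.6·0.87462) = 2346.2 ≈ 2346 N.
ΣF_x = 0: A_x − T·cos61° = 0 → A_x = 2346.2 × 0.48481 = 1137 N.
ΣF_y = 0: A_y + T·sin61° − 1950 − 1300 = 0 → A_y = 3250 − 2346.2 × 0.87462 = 1198 N.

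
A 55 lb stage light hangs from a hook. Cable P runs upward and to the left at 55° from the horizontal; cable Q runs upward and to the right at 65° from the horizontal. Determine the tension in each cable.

T_P = 26.84 lb, T_Q = 36.43 lb

ΣF_x = 0: −T_P·cos55° + T_Q·cos65° = 0 → T_Q = 1.3572·T_P.
ΣF_y = 0: T_P·sin55° + T_Q·sin65° = 55.
Substitute: T_P·(0.819152 + 1.3572·0.906308) = 55 → T_P = 26.8398 ≈ 26.84 lb.
Then T_Q = 1.3572 × 26.8398 = 36.43 lb.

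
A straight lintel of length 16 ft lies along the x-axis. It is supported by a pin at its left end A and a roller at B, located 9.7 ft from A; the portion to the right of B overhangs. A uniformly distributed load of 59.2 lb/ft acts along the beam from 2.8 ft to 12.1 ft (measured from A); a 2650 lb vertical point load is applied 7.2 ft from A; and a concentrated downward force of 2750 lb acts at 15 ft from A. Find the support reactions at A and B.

Resultant of the distributed load: 59.2 × 9.3 = 550.56 lb at 7.45 ft from A.
ΣM about A: B_y·9.7 − (59.2·9.3)·7.45 − 2650·7.2 − 2750·15 = 0 → B_y = 64431.672/9.7 = 6642.44 ≈ 6642 lb.
ΣF_y = 0: A_y + 6642.44 − 59.2·9.3 − 2650 − 2750 = 0 → A_y = -691.9 lb.
ΣF_x = 0: no horizontal applied forces, so A_x = 0.

A_x = 0, A_y = -691.9 lb, B_y = 6642 lb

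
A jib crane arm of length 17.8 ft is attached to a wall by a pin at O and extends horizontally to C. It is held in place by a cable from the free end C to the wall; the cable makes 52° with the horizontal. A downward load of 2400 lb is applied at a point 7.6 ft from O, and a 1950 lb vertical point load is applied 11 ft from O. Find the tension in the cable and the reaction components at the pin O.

T = 2830 lb, O_x = 1742 lb, O_y = 2120 lb

ΣM about O: T·sin52°·17.8 − 2400·7.6 − 1950·11 = 0 → T = 39690/(17.8·0.788011) = 2829.62 ≈ 2830 lb.
ΣF_x = 0: O_x − T·cos52° = 0 → O_x = 2829.62 × 0.615661 = 1742 lb.
ΣF_y = 0: O_y + T·sin52° − 2400 − 1950 = 0 → O_y = 4350 − 2829.62 × 0.788011 = 2120 lb.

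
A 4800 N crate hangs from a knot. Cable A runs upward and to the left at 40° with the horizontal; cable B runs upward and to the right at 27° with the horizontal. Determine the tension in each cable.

T_A = 4646 N, T_B = 3995 N

ΣF_x = 0: −T_A·cos40° + T_B·cos27° = 0 → T_B = 0.859752·T_A.
ΣF_y = 0: T_A·sin40° + T_B·sin27° = 4800.
Substitute: T_A·(0.642788 + 0.859752·0.45399) = 4800 → T_A = 4646.18 ≈ 4646 N.
Then T_B = 0.859752 × 4646.18 = 3995 N.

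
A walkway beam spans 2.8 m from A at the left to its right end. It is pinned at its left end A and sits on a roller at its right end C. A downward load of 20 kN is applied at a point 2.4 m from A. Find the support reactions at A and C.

A_x = 0, A_y = 2.857 kN, C_y = 17.14 kN

Moments about A: C_y·2.8 − 20·2.4 = 0 → C_y = 48/2.8 = 17.1429 ≈ 17.14 kN.
ΣF_y = 0: A_y + 17.1429 − 20 = 0 → A_y = 2.857 kN.
ΣF_x = 0: no horizontal applied forces, so A_x = 0.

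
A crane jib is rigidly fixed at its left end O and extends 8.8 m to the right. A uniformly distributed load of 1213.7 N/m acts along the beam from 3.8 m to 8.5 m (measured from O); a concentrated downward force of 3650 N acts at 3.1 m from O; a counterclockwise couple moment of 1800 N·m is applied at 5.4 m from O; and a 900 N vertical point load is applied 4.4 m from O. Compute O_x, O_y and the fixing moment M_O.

O_x = 0, O_y = 10250 N, M_O = 48560 N·m

Resultant of the distributed load: 1213.7 × 4.7 = 5704.39 N at 6.15 m from O.
ΣF_x = 0: O_x = 0.
ΣF_y = 0: O_y − 1213.7·4.7 − 3650 − 900 = 0 → O_y = 10250 N.
ΣM about O: M_O − (1213.7·4.7)·6.15 − 3650·3.1 + 1800 − 900·4.4 = 0 → M_O = 48560 N·m.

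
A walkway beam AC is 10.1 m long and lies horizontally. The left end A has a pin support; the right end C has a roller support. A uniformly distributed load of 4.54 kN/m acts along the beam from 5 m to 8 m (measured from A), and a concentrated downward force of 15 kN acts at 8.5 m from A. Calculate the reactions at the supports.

A_x = 0, A_y = 7.231 kN, C_y = 21.39 kN

Resultant of the distributed load: 4.54 × 3 = 13.62 kN at 6.5 m from A.
ΣM about A: C_y·10.1 − (4.54·3)·6.5 − 15·8.5 = 0 → C_y = 216.03/10.1 = 21.3891 ≈ 21.39 kN.
ΣF_y = 0: A_y + 21.3891 − 4.54·3 − 15 = 0 → A_y = 7.231 kN.
ΣF_x = 0: no horizontal applied forces, so A_x = 0.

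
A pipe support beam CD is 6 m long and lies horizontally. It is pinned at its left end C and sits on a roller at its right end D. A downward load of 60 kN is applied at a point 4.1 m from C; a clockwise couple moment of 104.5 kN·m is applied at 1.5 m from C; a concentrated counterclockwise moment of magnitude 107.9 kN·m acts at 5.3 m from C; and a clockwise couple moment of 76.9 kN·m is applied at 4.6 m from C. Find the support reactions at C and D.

C_x = 0, C_y = 6.750 kN, D_y = 53.25 kN

ΣM about C: D_y·6 − 60·4.1 − 104.5 + 107.9 − 76.9 = 0 → D_y = 319.5/6 = 53.25 kN.
ΣF_y = 0: C_y + 53.25 − 60 = 0 → C_y = 6.750 kN.
ΣF_x = 0: no horizontal applied forces, so C_x = 0.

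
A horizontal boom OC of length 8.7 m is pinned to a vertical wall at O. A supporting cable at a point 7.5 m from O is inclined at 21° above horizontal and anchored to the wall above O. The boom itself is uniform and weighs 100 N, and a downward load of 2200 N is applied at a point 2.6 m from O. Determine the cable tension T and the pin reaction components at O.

T = 2290 N, O_x = 2138 N, O_y = 1479 N

ΣM about O: T·sin21°·7.5 − 100·4.35 − 2200·2.6 = 0 → T = 6155/(7.5·0.358368) = 2290.01 ≈ 2290 N.
ΣF_x = 0: O_x − T·cos21° = 0 → O_x = 2290.01 × 0.93358 = 2138 N.
ΣF_y = 0: O_y + T·sin21° − 100 − 2200 = 0 → O_y = 2300 − 2290.01 × 0.358368 = 1479 N.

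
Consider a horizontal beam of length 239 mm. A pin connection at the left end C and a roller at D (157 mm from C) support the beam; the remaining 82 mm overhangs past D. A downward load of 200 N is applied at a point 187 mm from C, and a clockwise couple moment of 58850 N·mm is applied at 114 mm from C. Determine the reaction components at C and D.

Taking moments about C: D_y·157 − 200·187 − 58850 = 0 → D_y = 96250/157 = 613.057 ≈ 613.1 N.
ΣF_y = 0: C_y + 613.057 − 200 = 0 → C_y = -413.1 N.
ΣF_x = 0: no horizontal applied forces, so C_x = 0.

C_x = 0, C_y = -413.1 N, D_y = 613.1 N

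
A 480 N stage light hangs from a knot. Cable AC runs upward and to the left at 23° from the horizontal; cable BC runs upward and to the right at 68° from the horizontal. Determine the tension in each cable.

T_AC = 179.8 N, T_BC = 441.9 N

ΣF_x = 0: −T_AC·cos23° + T_BC·cos68° = 0 → T_BC = 2.45726·T_AC.
ΣF_y = 0: T_AC·sin23° + T_BC·sin68° = 480.
Substitute: T_AC·(0.390731 + 2.45726·0.927184) = 480 → T_AC = 179.838 ≈ 179.8 N.
Then T_BC = 2.45726 × 179.838 = 441.9 N.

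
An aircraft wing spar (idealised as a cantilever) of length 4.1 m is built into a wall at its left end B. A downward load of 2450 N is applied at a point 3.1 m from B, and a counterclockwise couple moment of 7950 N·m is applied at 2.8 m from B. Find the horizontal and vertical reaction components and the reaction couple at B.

B_x = 0, B_y = 2450 N, M_B = -355.0 N·m

ΣF_x = 0: B_x = 0.
ΣF_y = 0: B_y − 2450 = 0 → B_y = 2450 N.
ΣM about B: M_B − 2450·3.1 + 7950 = 0 → M_B = -355.0 N·m.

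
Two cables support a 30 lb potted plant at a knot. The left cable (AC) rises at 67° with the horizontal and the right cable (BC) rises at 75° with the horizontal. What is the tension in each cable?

ΣF_x = 0: −T_AC·cos67° + T_BC·cos75° = 0 → T_BC = 1.50967·T_AC.
ΣF_y = 0: T_AC·sin67° + T_BC·sin75° = 30.
Substitute: T_AC·(0.920505 + 1.50967·0.965926) = 30 → T_AC = 12.6117 ≈ 12.61 lb.
Then T_BC = 1.50967 × 12.6117 = 19.04 lb.

T_AC = 12.61 lb, T_BC = 19.04 lb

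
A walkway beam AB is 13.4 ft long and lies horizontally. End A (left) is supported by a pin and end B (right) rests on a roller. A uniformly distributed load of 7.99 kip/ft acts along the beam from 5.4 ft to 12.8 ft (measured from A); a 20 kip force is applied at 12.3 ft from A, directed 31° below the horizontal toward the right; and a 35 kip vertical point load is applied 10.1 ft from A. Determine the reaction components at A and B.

Resultant of the distributed load: 7.99 × 7.4 = 59.126 kip at 9.1 ft from A.
ΣM about A: B_y·13.4 − (7.99·7.4)·9.1 − 20·sin31°·12.3 − 35·10.1 = 0 → B_y = 1018.25/13.4 = 75.9888 ≈ 75.99 kip.
ΣF_y = 0: A_y + 75.9888 − 7.99·7.4 − 20·sin31° − 35 = 0 → A_y = 28.44 kip.
ΣF_x = 0: A_x + 20·cos31° = 0 → A_x = -17.14 kip.

A_x = -17.14 kip, A_y = 28.44 kip, B_y = 75.99 kip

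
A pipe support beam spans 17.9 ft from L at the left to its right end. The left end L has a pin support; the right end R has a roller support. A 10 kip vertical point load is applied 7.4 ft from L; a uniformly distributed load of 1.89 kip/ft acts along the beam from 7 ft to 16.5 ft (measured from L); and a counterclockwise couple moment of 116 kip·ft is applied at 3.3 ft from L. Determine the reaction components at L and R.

Resultant of the distributed load: 1.89 × 9.5 = 17.955 kip at 11.75 ft from L.
Taking moments about L: R_y·17.9 − 10·7.4 − (1.89·9.5)·11.75 + 116 = 0 → R_y = 168.97125/17.9 = 9.43973 ≈ 9.440 kip.
ΣF_y = 0: L_y + 9.43973 − 10 − 1.89·9.5 = 0 → L_y = 18.52 kip.
ΣF_x = 0: no horizontal applied forces, so L_x = 0.

L_x = 0, L_y = 18.52 kip, R_y = 9.440 kip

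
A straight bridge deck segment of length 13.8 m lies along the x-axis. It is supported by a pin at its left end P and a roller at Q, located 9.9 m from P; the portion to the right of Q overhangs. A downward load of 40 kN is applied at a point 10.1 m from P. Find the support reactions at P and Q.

Moments about P: Q_y·9.9 − 40·10.1 = 0 → Q_y = 404/9.9 = 40.8081 ≈ 40.81 kN.
ΣF_y = 0: P_y + 40.8081 − 40 = 0 → P_y = -0.8081 kN.
ΣF_x = 0: no horizontal applied forces, so P_x = 0.

P_x = 0, P_y = -0.8081 kN, Q_y = 40.81 kN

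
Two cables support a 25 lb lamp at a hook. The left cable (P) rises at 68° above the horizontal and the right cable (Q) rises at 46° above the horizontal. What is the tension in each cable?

ΣF_x = 0: −T_P·cos68° + T_Q·cos46° = 0 → T_Q = 0.539267·T_P.
ΣF_y = 0: T_P·sin68° + T_Q·sin46° = 25.
Substitute: T_P·(0.927184 + 0.539267·0.71934) = 25 → T_P = 19.01 lb.
Then T_Q = 0.539267 × 19.01 = 10.25 lb.

T_P = 19.01 lb, T_Q = 10.25 lb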